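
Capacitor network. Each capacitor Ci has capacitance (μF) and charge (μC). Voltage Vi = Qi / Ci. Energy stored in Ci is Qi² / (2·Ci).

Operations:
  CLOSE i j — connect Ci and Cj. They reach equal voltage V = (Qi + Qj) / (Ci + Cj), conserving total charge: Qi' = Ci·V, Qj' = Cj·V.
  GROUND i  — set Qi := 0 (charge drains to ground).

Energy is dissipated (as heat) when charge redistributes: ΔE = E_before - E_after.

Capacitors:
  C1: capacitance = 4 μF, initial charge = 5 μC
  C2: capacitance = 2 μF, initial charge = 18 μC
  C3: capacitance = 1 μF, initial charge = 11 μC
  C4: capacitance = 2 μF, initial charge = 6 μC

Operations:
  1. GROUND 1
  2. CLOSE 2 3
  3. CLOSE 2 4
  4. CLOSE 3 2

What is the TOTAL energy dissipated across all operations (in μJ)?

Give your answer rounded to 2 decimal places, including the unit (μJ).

Initial: C1(4μF, Q=5μC, V=1.25V), C2(2μF, Q=18μC, V=9.00V), C3(1μF, Q=11μC, V=11.00V), C4(2μF, Q=6μC, V=3.00V)
Op 1: GROUND 1: Q1=0; energy lost=3.125
Op 2: CLOSE 2-3: Q_total=29.00, C_total=3.00, V=9.67; Q2=19.33, Q3=9.67; dissipated=1.333
Op 3: CLOSE 2-4: Q_total=25.33, C_total=4.00, V=6.33; Q2=12.67, Q4=12.67; dissipated=22.222
Op 4: CLOSE 3-2: Q_total=22.33, C_total=3.00, V=7.44; Q3=7.44, Q2=14.89; dissipated=3.704
Total dissipated: 30.384 μJ

Answer: 30.38 μJ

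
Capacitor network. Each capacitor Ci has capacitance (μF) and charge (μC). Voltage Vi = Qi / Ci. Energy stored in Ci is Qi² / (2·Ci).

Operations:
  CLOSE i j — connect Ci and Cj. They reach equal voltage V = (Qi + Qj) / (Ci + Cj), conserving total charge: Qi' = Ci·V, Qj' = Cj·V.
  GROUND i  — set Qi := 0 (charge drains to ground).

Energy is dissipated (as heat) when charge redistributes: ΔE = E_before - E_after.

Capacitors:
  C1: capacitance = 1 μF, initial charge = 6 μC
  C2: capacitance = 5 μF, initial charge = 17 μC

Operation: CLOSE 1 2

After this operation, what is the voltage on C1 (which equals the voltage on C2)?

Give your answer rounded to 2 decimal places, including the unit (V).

Answer: 3.83 V

Derivation:
Initial: C1(1μF, Q=6μC, V=6.00V), C2(5μF, Q=17μC, V=3.40V)
Op 1: CLOSE 1-2: Q_total=23.00, C_total=6.00, V=3.83; Q1=3.83, Q2=19.17; dissipated=2.817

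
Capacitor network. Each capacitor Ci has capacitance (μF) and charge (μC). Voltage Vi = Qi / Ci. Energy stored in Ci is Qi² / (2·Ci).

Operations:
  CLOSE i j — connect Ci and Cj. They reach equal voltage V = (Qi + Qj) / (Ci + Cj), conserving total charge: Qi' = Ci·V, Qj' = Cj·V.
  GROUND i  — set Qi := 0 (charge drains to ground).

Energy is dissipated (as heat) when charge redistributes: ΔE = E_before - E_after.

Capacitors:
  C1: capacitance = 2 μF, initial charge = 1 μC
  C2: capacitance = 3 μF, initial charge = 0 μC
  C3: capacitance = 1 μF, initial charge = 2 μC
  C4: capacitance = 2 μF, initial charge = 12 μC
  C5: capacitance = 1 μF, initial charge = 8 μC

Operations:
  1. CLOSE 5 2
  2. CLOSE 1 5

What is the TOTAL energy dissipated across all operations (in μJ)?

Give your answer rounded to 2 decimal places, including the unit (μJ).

Initial: C1(2μF, Q=1μC, V=0.50V), C2(3μF, Q=0μC, V=0.00V), C3(1μF, Q=2μC, V=2.00V), C4(2μF, Q=12μC, V=6.00V), C5(1μF, Q=8μC, V=8.00V)
Op 1: CLOSE 5-2: Q_total=8.00, C_total=4.00, V=2.00; Q5=2.00, Q2=6.00; dissipated=24.000
Op 2: CLOSE 1-5: Q_total=3.00, C_total=3.00, V=1.00; Q1=2.00, Q5=1.00; dissipated=0.750
Total dissipated: 24.750 μJ

Answer: 24.75 μJ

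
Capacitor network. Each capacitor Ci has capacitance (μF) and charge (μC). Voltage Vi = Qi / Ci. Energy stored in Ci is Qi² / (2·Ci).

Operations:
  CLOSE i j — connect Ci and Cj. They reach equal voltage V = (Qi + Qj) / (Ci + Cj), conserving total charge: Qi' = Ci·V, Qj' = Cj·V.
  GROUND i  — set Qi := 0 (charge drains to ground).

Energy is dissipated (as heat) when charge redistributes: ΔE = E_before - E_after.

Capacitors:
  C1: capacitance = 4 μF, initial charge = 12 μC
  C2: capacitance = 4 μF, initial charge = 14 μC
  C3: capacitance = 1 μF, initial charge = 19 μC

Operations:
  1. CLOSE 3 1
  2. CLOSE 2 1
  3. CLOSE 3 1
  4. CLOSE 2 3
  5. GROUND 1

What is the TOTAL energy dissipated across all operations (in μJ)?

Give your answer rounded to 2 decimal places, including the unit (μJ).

Initial: C1(4μF, Q=12μC, V=3.00V), C2(4μF, Q=14μC, V=3.50V), C3(1μF, Q=19μC, V=19.00V)
Op 1: CLOSE 3-1: Q_total=31.00, C_total=5.00, V=6.20; Q3=6.20, Q1=24.80; dissipated=102.400
Op 2: CLOSE 2-1: Q_total=38.80, C_total=8.00, V=4.85; Q2=19.40, Q1=19.40; dissipated=7.290
Op 3: CLOSE 3-1: Q_total=25.60, C_total=5.00, V=5.12; Q3=5.12, Q1=20.48; dissipated=0.729
Op 4: CLOSE 2-3: Q_total=24.52, C_total=5.00, V=4.90; Q2=19.62, Q3=4.90; dissipated=0.029
Op 5: GROUND 1: Q1=0; energy lost=52.429
Total dissipated: 162.877 μJ

Answer: 162.88 μJ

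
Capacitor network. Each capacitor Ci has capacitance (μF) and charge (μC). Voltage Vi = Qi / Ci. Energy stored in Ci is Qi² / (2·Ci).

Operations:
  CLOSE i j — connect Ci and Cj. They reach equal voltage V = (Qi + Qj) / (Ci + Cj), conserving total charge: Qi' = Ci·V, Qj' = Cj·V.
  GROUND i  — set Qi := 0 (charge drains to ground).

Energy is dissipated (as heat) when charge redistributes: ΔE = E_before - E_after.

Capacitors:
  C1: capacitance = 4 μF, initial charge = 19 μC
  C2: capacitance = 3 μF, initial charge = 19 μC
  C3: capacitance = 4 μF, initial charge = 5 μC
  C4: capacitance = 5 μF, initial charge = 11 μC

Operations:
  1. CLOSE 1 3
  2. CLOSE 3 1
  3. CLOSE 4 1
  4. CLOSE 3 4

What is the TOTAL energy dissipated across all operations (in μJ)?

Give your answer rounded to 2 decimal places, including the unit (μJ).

Initial: C1(4μF, Q=19μC, V=4.75V), C2(3μF, Q=19μC, V=6.33V), C3(4μF, Q=5μC, V=1.25V), C4(5μF, Q=11μC, V=2.20V)
Op 1: CLOSE 1-3: Q_total=24.00, C_total=8.00, V=3.00; Q1=12.00, Q3=12.00; dissipated=12.250
Op 2: CLOSE 3-1: Q_total=24.00, C_total=8.00, V=3.00; Q3=12.00, Q1=12.00; dissipated=0.000
Op 3: CLOSE 4-1: Q_total=23.00, C_total=9.00, V=2.56; Q4=12.78, Q1=10.22; dissipated=0.711
Op 4: CLOSE 3-4: Q_total=24.78, C_total=9.00, V=2.75; Q3=11.01, Q4=13.77; dissipated=0.219
Total dissipated: 13.181 μJ

Answer: 13.18 μJ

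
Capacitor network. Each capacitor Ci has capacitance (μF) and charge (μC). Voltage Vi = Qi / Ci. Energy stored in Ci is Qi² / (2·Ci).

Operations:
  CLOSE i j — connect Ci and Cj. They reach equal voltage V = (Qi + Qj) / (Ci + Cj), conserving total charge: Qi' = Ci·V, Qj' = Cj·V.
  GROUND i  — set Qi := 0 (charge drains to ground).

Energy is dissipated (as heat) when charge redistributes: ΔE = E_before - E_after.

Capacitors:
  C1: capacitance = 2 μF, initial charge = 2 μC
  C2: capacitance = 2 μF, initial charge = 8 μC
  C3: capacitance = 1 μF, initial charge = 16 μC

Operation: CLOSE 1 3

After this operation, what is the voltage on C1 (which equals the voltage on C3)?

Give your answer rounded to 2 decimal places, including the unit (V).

Answer: 6.00 V

Derivation:
Initial: C1(2μF, Q=2μC, V=1.00V), C2(2μF, Q=8μC, V=4.00V), C3(1μF, Q=16μC, V=16.00V)
Op 1: CLOSE 1-3: Q_total=18.00, C_total=3.00, V=6.00; Q1=12.00, Q3=6.00; dissipated=75.000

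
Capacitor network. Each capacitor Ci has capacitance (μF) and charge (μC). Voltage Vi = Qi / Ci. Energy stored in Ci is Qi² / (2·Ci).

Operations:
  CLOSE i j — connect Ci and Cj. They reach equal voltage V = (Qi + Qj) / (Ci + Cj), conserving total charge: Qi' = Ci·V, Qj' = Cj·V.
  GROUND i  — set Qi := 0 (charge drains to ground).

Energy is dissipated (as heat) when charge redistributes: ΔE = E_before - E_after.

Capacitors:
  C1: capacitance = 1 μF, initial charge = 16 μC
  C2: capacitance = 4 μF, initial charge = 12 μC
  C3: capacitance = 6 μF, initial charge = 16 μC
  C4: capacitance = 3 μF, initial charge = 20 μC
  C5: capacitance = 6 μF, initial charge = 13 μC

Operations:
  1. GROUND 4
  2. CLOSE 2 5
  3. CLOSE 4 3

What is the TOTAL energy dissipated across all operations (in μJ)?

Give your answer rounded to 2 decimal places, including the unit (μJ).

Answer: 74.61 μJ

Derivation:
Initial: C1(1μF, Q=16μC, V=16.00V), C2(4μF, Q=12μC, V=3.00V), C3(6μF, Q=16μC, V=2.67V), C4(3μF, Q=20μC, V=6.67V), C5(6μF, Q=13μC, V=2.17V)
Op 1: GROUND 4: Q4=0; energy lost=66.667
Op 2: CLOSE 2-5: Q_total=25.00, C_total=10.00, V=2.50; Q2=10.00, Q5=15.00; dissipated=0.833
Op 3: CLOSE 4-3: Q_total=16.00, C_total=9.00, V=1.78; Q4=5.33, Q3=10.67; dissipated=7.111
Total dissipated: 74.611 μJ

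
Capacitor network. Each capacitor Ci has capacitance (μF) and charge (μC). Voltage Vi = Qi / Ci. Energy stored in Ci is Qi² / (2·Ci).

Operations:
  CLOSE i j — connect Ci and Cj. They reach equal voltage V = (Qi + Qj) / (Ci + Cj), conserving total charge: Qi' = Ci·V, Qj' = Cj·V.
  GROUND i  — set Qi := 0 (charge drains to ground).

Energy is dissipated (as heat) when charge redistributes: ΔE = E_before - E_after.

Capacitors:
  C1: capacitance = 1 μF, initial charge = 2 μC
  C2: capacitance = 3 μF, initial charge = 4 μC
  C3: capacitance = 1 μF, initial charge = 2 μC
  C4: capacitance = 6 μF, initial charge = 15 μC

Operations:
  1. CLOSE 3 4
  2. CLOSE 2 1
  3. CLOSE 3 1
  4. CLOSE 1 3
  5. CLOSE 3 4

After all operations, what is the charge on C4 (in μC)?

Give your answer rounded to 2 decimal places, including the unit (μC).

Initial: C1(1μF, Q=2μC, V=2.00V), C2(3μF, Q=4μC, V=1.33V), C3(1μF, Q=2μC, V=2.00V), C4(6μF, Q=15μC, V=2.50V)
Op 1: CLOSE 3-4: Q_total=17.00, C_total=7.00, V=2.43; Q3=2.43, Q4=14.57; dissipated=0.107
Op 2: CLOSE 2-1: Q_total=6.00, C_total=4.00, V=1.50; Q2=4.50, Q1=1.50; dissipated=0.167
Op 3: CLOSE 3-1: Q_total=3.93, C_total=2.00, V=1.96; Q3=1.96, Q1=1.96; dissipated=0.216
Op 4: CLOSE 1-3: Q_total=3.93, C_total=2.00, V=1.96; Q1=1.96, Q3=1.96; dissipated=0.000
Op 5: CLOSE 3-4: Q_total=16.54, C_total=7.00, V=2.36; Q3=2.36, Q4=14.17; dissipated=0.092
Final charges: Q1=1.96, Q2=4.50, Q3=2.36, Q4=14.17

Answer: 14.17 μC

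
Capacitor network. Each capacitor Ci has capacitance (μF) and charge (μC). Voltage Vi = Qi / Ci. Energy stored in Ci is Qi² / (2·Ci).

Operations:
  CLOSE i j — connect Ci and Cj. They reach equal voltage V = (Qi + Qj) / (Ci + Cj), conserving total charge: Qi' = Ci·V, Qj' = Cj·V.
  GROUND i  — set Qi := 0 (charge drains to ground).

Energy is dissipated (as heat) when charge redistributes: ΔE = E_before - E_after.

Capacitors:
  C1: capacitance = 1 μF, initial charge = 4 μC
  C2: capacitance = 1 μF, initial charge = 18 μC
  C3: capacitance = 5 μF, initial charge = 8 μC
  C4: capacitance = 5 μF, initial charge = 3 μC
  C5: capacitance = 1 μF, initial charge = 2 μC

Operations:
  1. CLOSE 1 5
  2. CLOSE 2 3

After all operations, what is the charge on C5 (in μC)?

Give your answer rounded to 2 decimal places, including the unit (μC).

Initial: C1(1μF, Q=4μC, V=4.00V), C2(1μF, Q=18μC, V=18.00V), C3(5μF, Q=8μC, V=1.60V), C4(5μF, Q=3μC, V=0.60V), C5(1μF, Q=2μC, V=2.00V)
Op 1: CLOSE 1-5: Q_total=6.00, C_total=2.00, V=3.00; Q1=3.00, Q5=3.00; dissipated=1.000
Op 2: CLOSE 2-3: Q_total=26.00, C_total=6.00, V=4.33; Q2=4.33, Q3=21.67; dissipated=112.067
Final charges: Q1=3.00, Q2=4.33, Q3=21.67, Q4=3.00, Q5=3.00

Answer: 3.00 μC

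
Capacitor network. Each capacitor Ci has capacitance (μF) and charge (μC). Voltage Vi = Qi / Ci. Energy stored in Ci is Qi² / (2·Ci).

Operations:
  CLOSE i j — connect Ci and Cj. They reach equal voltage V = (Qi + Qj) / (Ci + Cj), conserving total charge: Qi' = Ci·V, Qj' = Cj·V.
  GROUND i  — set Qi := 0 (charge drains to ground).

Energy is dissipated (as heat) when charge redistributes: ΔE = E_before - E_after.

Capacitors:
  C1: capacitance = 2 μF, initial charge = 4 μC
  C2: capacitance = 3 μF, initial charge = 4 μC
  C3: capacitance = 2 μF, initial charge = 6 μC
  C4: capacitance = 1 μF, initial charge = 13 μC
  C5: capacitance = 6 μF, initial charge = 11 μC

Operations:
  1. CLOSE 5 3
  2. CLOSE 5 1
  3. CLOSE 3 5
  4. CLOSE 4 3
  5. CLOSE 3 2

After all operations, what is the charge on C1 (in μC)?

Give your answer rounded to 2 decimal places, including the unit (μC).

Initial: C1(2μF, Q=4μC, V=2.00V), C2(3μF, Q=4μC, V=1.33V), C3(2μF, Q=6μC, V=3.00V), C4(1μF, Q=13μC, V=13.00V), C5(6μF, Q=11μC, V=1.83V)
Op 1: CLOSE 5-3: Q_total=17.00, C_total=8.00, V=2.12; Q5=12.75, Q3=4.25; dissipated=1.021
Op 2: CLOSE 5-1: Q_total=16.75, C_total=8.00, V=2.09; Q5=12.56, Q1=4.19; dissipated=0.012
Op 3: CLOSE 3-5: Q_total=16.81, C_total=8.00, V=2.10; Q3=4.20, Q5=12.61; dissipated=0.001
Op 4: CLOSE 4-3: Q_total=17.20, C_total=3.00, V=5.73; Q4=5.73, Q3=11.47; dissipated=39.592
Op 5: CLOSE 3-2: Q_total=15.47, C_total=5.00, V=3.09; Q3=6.19, Q2=9.28; dissipated=11.622
Final charges: Q1=4.19, Q2=9.28, Q3=6.19, Q4=5.73, Q5=12.61

Answer: 4.19 μC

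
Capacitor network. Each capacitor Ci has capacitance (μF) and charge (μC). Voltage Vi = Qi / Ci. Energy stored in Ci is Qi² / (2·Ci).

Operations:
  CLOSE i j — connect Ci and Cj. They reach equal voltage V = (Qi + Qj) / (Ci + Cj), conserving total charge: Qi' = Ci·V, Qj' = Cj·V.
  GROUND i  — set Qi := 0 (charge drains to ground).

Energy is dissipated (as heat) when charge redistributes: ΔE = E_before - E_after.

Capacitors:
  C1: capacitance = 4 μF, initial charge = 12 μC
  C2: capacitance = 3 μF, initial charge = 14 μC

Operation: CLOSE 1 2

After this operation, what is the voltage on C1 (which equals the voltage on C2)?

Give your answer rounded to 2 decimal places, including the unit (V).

Initial: C1(4μF, Q=12μC, V=3.00V), C2(3μF, Q=14μC, V=4.67V)
Op 1: CLOSE 1-2: Q_total=26.00, C_total=7.00, V=3.71; Q1=14.86, Q2=11.14; dissipated=2.381

Answer: 3.71 V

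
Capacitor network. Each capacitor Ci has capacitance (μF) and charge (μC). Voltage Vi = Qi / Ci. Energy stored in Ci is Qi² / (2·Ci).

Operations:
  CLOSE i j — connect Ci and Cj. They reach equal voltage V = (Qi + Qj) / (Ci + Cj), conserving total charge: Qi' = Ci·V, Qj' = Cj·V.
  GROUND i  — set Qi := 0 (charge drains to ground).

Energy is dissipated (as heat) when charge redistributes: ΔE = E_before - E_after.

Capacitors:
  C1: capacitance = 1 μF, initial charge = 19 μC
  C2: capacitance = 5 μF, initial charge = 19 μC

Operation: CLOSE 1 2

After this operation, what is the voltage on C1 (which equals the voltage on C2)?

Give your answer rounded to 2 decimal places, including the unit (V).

Initial: C1(1μF, Q=19μC, V=19.00V), C2(5μF, Q=19μC, V=3.80V)
Op 1: CLOSE 1-2: Q_total=38.00, C_total=6.00, V=6.33; Q1=6.33, Q2=31.67; dissipated=96.267

Answer: 6.33 V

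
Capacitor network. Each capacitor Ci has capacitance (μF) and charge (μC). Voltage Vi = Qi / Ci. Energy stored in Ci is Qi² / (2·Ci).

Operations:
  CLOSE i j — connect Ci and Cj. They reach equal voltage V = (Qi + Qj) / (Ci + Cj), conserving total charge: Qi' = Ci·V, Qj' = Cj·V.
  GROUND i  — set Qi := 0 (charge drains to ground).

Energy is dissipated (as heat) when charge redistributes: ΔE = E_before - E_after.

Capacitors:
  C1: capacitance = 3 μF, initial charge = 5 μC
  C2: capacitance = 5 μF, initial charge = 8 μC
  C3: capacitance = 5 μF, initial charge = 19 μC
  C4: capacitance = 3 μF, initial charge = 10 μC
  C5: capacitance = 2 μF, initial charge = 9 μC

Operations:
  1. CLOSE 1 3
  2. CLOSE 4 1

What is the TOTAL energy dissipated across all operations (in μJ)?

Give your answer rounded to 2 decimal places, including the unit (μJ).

Answer: 4.35 μJ

Derivation:
Initial: C1(3μF, Q=5μC, V=1.67V), C2(5μF, Q=8μC, V=1.60V), C3(5μF, Q=19μC, V=3.80V), C4(3μF, Q=10μC, V=3.33V), C5(2μF, Q=9μC, V=4.50V)
Op 1: CLOSE 1-3: Q_total=24.00, C_total=8.00, V=3.00; Q1=9.00, Q3=15.00; dissipated=4.267
Op 2: CLOSE 4-1: Q_total=19.00, C_total=6.00, V=3.17; Q4=9.50, Q1=9.50; dissipated=0.083
Total dissipated: 4.350 μJ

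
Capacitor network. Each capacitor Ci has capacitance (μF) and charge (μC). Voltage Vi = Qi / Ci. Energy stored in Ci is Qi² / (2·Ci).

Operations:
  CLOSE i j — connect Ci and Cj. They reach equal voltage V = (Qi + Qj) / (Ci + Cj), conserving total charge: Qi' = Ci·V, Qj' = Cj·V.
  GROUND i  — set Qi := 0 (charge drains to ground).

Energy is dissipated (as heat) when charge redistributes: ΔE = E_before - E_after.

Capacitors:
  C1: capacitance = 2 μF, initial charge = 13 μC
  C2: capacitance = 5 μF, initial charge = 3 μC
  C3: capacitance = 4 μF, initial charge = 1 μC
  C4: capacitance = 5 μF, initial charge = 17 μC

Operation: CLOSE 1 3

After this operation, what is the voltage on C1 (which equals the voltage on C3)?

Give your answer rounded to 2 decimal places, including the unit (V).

Initial: C1(2μF, Q=13μC, V=6.50V), C2(5μF, Q=3μC, V=0.60V), C3(4μF, Q=1μC, V=0.25V), C4(5μF, Q=17μC, V=3.40V)
Op 1: CLOSE 1-3: Q_total=14.00, C_total=6.00, V=2.33; Q1=4.67, Q3=9.33; dissipated=26.042

Answer: 2.33 V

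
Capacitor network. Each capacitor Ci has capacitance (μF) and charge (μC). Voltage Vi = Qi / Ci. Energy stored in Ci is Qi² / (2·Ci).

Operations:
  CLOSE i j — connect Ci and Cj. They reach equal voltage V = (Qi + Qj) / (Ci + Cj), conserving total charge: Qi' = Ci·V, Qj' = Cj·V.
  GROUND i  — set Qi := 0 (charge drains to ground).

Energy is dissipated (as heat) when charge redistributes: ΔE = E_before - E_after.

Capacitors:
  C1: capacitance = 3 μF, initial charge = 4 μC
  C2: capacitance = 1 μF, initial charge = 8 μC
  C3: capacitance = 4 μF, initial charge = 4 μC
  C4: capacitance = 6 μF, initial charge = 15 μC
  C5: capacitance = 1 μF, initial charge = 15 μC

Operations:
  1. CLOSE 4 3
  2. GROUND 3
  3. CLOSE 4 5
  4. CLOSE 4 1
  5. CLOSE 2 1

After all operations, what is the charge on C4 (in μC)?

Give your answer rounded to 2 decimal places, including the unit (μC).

Initial: C1(3μF, Q=4μC, V=1.33V), C2(1μF, Q=8μC, V=8.00V), C3(4μF, Q=4μC, V=1.00V), C4(6μF, Q=15μC, V=2.50V), C5(1μF, Q=15μC, V=15.00V)
Op 1: CLOSE 4-3: Q_total=19.00, C_total=10.00, V=1.90; Q4=11.40, Q3=7.60; dissipated=2.700
Op 2: GROUND 3: Q3=0; energy lost=7.220
Op 3: CLOSE 4-5: Q_total=26.40, C_total=7.00, V=3.77; Q4=22.63, Q5=3.77; dissipated=73.547
Op 4: CLOSE 4-1: Q_total=26.63, C_total=9.00, V=2.96; Q4=17.75, Q1=8.88; dissipated=5.944
Op 5: CLOSE 2-1: Q_total=16.88, C_total=4.00, V=4.22; Q2=4.22, Q1=12.66; dissipated=9.530
Final charges: Q1=12.66, Q2=4.22, Q3=0.00, Q4=17.75, Q5=3.77

Answer: 17.75 μC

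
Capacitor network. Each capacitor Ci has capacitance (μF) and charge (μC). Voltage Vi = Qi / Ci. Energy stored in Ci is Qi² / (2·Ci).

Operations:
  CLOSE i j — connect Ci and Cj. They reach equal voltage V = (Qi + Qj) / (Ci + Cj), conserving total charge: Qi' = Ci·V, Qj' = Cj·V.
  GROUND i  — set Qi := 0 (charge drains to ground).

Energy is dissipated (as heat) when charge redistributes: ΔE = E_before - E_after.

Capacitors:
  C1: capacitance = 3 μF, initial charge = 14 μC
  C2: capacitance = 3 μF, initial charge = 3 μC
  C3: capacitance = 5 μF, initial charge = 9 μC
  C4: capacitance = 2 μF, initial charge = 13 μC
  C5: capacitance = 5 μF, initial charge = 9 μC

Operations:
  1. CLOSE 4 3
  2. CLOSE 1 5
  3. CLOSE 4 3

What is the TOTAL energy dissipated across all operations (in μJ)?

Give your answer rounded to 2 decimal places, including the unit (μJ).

Answer: 23.48 μJ

Derivation:
Initial: C1(3μF, Q=14μC, V=4.67V), C2(3μF, Q=3μC, V=1.00V), C3(5μF, Q=9μC, V=1.80V), C4(2μF, Q=13μC, V=6.50V), C5(5μF, Q=9μC, V=1.80V)
Op 1: CLOSE 4-3: Q_total=22.00, C_total=7.00, V=3.14; Q4=6.29, Q3=15.71; dissipated=15.779
Op 2: CLOSE 1-5: Q_total=23.00, C_total=8.00, V=2.88; Q1=8.62, Q5=14.38; dissipated=7.704
Op 3: CLOSE 4-3: Q_total=22.00, C_total=7.00, V=3.14; Q4=6.29, Q3=15.71; dissipated=0.000
Total dissipated: 23.483 μJ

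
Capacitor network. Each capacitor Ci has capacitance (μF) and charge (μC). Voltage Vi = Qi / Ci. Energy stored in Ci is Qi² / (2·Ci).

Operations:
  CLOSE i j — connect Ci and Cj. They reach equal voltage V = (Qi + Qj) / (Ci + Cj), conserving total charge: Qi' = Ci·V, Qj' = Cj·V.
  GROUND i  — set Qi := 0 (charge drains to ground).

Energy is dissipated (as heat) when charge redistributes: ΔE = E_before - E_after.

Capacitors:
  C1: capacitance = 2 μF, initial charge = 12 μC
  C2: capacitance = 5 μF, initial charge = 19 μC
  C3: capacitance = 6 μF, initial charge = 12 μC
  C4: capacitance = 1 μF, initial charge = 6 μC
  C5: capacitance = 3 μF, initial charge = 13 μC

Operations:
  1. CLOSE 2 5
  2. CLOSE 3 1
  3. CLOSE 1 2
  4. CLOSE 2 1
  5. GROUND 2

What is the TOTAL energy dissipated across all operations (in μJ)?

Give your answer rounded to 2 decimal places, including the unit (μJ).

Initial: C1(2μF, Q=12μC, V=6.00V), C2(5μF, Q=19μC, V=3.80V), C3(6μF, Q=12μC, V=2.00V), C4(1μF, Q=6μC, V=6.00V), C5(3μF, Q=13μC, V=4.33V)
Op 1: CLOSE 2-5: Q_total=32.00, C_total=8.00, V=4.00; Q2=20.00, Q5=12.00; dissipated=0.267
Op 2: CLOSE 3-1: Q_total=24.00, C_total=8.00, V=3.00; Q3=18.00, Q1=6.00; dissipated=12.000
Op 3: CLOSE 1-2: Q_total=26.00, C_total=7.00, V=3.71; Q1=7.43, Q2=18.57; dissipated=0.714
Op 4: CLOSE 2-1: Q_total=26.00, C_total=7.00, V=3.71; Q2=18.57, Q1=7.43; dissipated=0.000
Op 5: GROUND 2: Q2=0; energy lost=34.490
Total dissipated: 47.471 μJ

Answer: 47.47 μJ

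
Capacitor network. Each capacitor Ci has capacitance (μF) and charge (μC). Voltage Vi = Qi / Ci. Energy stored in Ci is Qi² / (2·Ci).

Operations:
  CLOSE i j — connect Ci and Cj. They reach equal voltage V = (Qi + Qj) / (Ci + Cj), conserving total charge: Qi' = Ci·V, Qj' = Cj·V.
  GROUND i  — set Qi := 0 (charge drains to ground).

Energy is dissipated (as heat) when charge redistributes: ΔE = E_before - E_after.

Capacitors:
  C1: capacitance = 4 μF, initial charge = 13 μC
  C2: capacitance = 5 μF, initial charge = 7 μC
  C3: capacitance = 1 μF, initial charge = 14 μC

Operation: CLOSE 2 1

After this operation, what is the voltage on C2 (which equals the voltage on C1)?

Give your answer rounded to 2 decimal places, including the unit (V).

Initial: C1(4μF, Q=13μC, V=3.25V), C2(5μF, Q=7μC, V=1.40V), C3(1μF, Q=14μC, V=14.00V)
Op 1: CLOSE 2-1: Q_total=20.00, C_total=9.00, V=2.22; Q2=11.11, Q1=8.89; dissipated=3.803

Answer: 2.22 V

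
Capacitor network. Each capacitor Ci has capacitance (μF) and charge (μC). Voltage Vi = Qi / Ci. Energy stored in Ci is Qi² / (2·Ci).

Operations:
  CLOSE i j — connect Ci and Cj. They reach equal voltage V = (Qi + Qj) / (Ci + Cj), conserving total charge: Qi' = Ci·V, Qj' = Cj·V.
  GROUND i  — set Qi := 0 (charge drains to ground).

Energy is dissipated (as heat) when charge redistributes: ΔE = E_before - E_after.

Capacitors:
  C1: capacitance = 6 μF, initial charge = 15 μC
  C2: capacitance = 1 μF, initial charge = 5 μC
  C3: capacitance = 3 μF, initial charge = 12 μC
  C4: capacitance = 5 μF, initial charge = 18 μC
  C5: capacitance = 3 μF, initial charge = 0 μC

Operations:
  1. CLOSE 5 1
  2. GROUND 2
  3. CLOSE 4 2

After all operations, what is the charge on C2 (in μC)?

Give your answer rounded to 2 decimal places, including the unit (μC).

Initial: C1(6μF, Q=15μC, V=2.50V), C2(1μF, Q=5μC, V=5.00V), C3(3μF, Q=12μC, V=4.00V), C4(5μF, Q=18μC, V=3.60V), C5(3μF, Q=0μC, V=0.00V)
Op 1: CLOSE 5-1: Q_total=15.00, C_total=9.00, V=1.67; Q5=5.00, Q1=10.00; dissipated=6.250
Op 2: GROUND 2: Q2=0; energy lost=12.500
Op 3: CLOSE 4-2: Q_total=18.00, C_total=6.00, V=3.00; Q4=15.00, Q2=3.00; dissipated=5.400
Final charges: Q1=10.00, Q2=3.00, Q3=12.00, Q4=15.00, Q5=5.00

Answer: 3.00 μC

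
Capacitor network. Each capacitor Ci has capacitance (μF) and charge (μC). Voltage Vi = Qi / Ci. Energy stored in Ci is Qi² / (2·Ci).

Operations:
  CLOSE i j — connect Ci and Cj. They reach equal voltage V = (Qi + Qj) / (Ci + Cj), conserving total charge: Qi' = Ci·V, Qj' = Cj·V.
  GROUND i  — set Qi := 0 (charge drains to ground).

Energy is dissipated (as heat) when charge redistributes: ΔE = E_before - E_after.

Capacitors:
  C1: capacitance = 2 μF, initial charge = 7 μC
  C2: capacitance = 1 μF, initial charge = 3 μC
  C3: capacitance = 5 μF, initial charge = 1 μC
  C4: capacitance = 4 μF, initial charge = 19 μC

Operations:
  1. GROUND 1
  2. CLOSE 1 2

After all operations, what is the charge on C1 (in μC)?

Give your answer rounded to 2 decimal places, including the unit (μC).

Initial: C1(2μF, Q=7μC, V=3.50V), C2(1μF, Q=3μC, V=3.00V), C3(5μF, Q=1μC, V=0.20V), C4(4μF, Q=19μC, V=4.75V)
Op 1: GROUND 1: Q1=0; energy lost=12.250
Op 2: CLOSE 1-2: Q_total=3.00, C_total=3.00, V=1.00; Q1=2.00, Q2=1.00; dissipated=3.000
Final charges: Q1=2.00, Q2=1.00, Q3=1.00, Q4=19.00

Answer: 2.00 μC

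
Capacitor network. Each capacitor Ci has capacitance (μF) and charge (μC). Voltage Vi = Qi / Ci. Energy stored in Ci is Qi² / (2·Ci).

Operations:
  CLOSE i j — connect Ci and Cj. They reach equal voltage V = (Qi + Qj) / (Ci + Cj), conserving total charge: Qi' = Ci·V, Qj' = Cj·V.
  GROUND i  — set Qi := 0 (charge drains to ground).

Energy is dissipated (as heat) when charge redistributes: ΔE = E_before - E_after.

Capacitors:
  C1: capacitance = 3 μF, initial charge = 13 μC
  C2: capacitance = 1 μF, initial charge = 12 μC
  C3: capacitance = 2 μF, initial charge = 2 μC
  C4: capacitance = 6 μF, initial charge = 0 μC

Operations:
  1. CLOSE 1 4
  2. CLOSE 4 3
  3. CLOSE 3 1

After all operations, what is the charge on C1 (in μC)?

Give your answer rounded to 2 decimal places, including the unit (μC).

Initial: C1(3μF, Q=13μC, V=4.33V), C2(1μF, Q=12μC, V=12.00V), C3(2μF, Q=2μC, V=1.00V), C4(6μF, Q=0μC, V=0.00V)
Op 1: CLOSE 1-4: Q_total=13.00, C_total=9.00, V=1.44; Q1=4.33, Q4=8.67; dissipated=18.778
Op 2: CLOSE 4-3: Q_total=10.67, C_total=8.00, V=1.33; Q4=8.00, Q3=2.67; dissipated=0.148
Op 3: CLOSE 3-1: Q_total=7.00, C_total=5.00, V=1.40; Q3=2.80, Q1=4.20; dissipated=0.007
Final charges: Q1=4.20, Q2=12.00, Q3=2.80, Q4=8.00

Answer: 4.20 μC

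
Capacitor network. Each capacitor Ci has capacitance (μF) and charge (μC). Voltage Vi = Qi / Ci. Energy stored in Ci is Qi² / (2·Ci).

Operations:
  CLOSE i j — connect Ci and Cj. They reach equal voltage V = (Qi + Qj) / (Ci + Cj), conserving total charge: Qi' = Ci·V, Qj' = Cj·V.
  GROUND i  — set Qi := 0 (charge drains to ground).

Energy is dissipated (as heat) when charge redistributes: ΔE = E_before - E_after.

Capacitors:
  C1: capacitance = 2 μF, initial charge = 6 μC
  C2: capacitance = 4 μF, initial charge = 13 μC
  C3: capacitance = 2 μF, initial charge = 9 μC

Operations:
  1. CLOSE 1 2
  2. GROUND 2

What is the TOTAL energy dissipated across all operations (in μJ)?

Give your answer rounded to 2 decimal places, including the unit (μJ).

Answer: 20.10 μJ

Derivation:
Initial: C1(2μF, Q=6μC, V=3.00V), C2(4μF, Q=13μC, V=3.25V), C3(2μF, Q=9μC, V=4.50V)
Op 1: CLOSE 1-2: Q_total=19.00, C_total=6.00, V=3.17; Q1=6.33, Q2=12.67; dissipated=0.042
Op 2: GROUND 2: Q2=0; energy lost=20.056
Total dissipated: 20.097 μJ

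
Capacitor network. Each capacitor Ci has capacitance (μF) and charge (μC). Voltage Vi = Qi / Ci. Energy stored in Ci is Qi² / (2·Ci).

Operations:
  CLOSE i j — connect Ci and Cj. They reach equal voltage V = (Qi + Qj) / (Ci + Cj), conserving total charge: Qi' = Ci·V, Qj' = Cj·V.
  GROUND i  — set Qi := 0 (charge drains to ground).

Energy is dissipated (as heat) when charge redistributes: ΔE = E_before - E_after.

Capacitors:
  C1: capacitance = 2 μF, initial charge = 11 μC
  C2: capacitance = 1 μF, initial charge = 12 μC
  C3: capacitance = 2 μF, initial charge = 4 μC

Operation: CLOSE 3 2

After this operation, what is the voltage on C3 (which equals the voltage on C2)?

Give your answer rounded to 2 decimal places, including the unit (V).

Initial: C1(2μF, Q=11μC, V=5.50V), C2(1μF, Q=12μC, V=12.00V), C3(2μF, Q=4μC, V=2.00V)
Op 1: CLOSE 3-2: Q_total=16.00, C_total=3.00, V=5.33; Q3=10.67, Q2=5.33; dissipated=33.333

Answer: 5.33 V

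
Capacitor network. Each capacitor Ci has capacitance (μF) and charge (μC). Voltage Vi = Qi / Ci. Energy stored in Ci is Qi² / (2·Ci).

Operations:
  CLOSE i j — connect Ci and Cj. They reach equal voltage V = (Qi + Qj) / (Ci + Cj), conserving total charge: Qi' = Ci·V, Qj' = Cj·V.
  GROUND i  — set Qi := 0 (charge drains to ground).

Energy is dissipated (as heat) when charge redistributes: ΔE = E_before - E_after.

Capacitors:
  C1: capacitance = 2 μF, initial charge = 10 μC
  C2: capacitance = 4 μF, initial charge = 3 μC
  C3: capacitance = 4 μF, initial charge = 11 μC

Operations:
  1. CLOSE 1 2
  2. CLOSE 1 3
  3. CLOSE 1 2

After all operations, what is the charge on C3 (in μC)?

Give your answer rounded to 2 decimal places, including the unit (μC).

Answer: 10.22 μC

Derivation:
Initial: C1(2μF, Q=10μC, V=5.00V), C2(4μF, Q=3μC, V=0.75V), C3(4μF, Q=11μC, V=2.75V)
Op 1: CLOSE 1-2: Q_total=13.00, C_total=6.00, V=2.17; Q1=4.33, Q2=8.67; dissipated=12.042
Op 2: CLOSE 1-3: Q_total=15.33, C_total=6.00, V=2.56; Q1=5.11, Q3=10.22; dissipated=0.227
Op 3: CLOSE 1-2: Q_total=13.78, C_total=6.00, V=2.30; Q1=4.59, Q2=9.19; dissipated=0.101
Final charges: Q1=4.59, Q2=9.19, Q3=10.22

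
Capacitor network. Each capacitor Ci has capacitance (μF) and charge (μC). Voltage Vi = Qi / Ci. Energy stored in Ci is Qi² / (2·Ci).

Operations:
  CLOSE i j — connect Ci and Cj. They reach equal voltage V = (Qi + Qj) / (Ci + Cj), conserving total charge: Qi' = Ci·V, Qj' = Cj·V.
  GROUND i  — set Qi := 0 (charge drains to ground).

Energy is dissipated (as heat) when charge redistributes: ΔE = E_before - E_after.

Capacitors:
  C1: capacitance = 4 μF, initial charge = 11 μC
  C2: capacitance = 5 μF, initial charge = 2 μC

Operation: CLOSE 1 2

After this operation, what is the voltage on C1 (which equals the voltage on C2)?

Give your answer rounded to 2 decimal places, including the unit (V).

Answer: 1.44 V

Derivation:
Initial: C1(4μF, Q=11μC, V=2.75V), C2(5μF, Q=2μC, V=0.40V)
Op 1: CLOSE 1-2: Q_total=13.00, C_total=9.00, V=1.44; Q1=5.78, Q2=7.22; dissipated=6.136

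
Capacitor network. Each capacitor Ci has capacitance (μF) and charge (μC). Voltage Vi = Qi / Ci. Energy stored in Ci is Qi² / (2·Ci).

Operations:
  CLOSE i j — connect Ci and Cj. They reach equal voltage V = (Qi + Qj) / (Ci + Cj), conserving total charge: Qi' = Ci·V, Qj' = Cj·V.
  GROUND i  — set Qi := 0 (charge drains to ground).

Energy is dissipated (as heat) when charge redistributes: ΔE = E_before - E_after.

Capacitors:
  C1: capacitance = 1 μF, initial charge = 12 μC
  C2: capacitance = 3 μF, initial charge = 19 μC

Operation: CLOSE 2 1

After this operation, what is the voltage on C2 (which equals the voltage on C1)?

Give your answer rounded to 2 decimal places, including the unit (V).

Initial: C1(1μF, Q=12μC, V=12.00V), C2(3μF, Q=19μC, V=6.33V)
Op 1: CLOSE 2-1: Q_total=31.00, C_total=4.00, V=7.75; Q2=23.25, Q1=7.75; dissipated=12.042

Answer: 7.75 V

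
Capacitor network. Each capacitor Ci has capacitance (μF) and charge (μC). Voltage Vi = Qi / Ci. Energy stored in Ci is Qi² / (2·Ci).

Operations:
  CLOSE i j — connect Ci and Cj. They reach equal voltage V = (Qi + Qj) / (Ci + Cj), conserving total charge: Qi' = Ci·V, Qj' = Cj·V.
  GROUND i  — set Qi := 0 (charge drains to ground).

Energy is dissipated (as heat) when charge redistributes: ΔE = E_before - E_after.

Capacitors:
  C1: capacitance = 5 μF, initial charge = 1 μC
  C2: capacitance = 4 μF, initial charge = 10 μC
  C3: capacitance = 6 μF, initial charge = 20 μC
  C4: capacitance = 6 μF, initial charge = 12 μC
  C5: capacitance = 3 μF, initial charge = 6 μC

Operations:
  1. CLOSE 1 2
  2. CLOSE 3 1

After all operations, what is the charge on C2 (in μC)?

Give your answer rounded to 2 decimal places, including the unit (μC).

Initial: C1(5μF, Q=1μC, V=0.20V), C2(4μF, Q=10μC, V=2.50V), C3(6μF, Q=20μC, V=3.33V), C4(6μF, Q=12μC, V=2.00V), C5(3μF, Q=6μC, V=2.00V)
Op 1: CLOSE 1-2: Q_total=11.00, C_total=9.00, V=1.22; Q1=6.11, Q2=4.89; dissipated=5.878
Op 2: CLOSE 3-1: Q_total=26.11, C_total=11.00, V=2.37; Q3=14.24, Q1=11.87; dissipated=6.077
Final charges: Q1=11.87, Q2=4.89, Q3=14.24, Q4=12.00, Q5=6.00

Answer: 4.89 μC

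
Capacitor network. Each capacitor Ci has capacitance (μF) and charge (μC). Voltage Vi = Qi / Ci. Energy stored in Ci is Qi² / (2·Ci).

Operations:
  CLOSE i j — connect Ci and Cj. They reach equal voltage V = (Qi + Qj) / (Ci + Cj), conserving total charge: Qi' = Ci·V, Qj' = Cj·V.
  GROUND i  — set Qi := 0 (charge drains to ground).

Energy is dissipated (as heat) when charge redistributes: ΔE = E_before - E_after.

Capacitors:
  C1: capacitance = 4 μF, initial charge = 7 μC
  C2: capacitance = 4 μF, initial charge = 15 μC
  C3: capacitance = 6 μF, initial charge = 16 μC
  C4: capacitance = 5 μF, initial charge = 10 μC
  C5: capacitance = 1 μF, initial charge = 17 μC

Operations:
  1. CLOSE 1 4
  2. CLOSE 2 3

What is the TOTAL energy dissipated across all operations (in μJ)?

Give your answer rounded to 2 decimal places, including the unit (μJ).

Answer: 1.48 μJ

Derivation:
Initial: C1(4μF, Q=7μC, V=1.75V), C2(4μF, Q=15μC, V=3.75V), C3(6μF, Q=16μC, V=2.67V), C4(5μF, Q=10μC, V=2.00V), C5(1μF, Q=17μC, V=17.00V)
Op 1: CLOSE 1-4: Q_total=17.00, C_total=9.00, V=1.89; Q1=7.56, Q4=9.44; dissipated=0.069
Op 2: CLOSE 2-3: Q_total=31.00, C_total=10.00, V=3.10; Q2=12.40, Q3=18.60; dissipated=1.408
Total dissipated: 1.478 μJ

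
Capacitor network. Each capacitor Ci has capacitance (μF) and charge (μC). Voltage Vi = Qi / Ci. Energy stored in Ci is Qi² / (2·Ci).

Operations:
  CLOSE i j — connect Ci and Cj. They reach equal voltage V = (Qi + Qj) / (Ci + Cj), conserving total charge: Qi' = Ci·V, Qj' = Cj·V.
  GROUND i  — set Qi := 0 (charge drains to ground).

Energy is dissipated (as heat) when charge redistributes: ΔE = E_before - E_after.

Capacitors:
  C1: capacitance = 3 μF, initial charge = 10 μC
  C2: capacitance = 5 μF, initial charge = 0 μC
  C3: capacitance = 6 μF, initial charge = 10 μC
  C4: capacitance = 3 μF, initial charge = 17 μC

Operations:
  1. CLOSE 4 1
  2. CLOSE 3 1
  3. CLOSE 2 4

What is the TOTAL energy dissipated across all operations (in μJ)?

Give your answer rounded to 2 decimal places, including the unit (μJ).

Answer: 31.10 μJ

Derivation:
Initial: C1(3μF, Q=10μC, V=3.33V), C2(5μF, Q=0μC, V=0.00V), C3(6μF, Q=10μC, V=1.67V), C4(3μF, Q=17μC, V=5.67V)
Op 1: CLOSE 4-1: Q_total=27.00, C_total=6.00, V=4.50; Q4=13.50, Q1=13.50; dissipated=4.083
Op 2: CLOSE 3-1: Q_total=23.50, C_total=9.00, V=2.61; Q3=15.67, Q1=7.83; dissipated=8.028
Op 3: CLOSE 2-4: Q_total=13.50, C_total=8.00, V=1.69; Q2=8.44, Q4=5.06; dissipated=18.984
Total dissipated: 31.095 μJ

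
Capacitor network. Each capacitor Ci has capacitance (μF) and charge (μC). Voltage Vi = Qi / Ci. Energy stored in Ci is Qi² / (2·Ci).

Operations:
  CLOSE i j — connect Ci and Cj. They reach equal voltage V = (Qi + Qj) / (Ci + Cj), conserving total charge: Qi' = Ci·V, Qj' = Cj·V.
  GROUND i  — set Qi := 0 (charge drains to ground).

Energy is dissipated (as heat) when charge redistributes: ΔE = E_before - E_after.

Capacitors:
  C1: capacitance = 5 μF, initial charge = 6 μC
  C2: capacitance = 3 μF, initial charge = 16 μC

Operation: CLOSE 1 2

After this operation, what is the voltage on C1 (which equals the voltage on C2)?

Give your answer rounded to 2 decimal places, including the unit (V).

Initial: C1(5μF, Q=6μC, V=1.20V), C2(3μF, Q=16μC, V=5.33V)
Op 1: CLOSE 1-2: Q_total=22.00, C_total=8.00, V=2.75; Q1=13.75, Q2=8.25; dissipated=16.017

Answer: 2.75 V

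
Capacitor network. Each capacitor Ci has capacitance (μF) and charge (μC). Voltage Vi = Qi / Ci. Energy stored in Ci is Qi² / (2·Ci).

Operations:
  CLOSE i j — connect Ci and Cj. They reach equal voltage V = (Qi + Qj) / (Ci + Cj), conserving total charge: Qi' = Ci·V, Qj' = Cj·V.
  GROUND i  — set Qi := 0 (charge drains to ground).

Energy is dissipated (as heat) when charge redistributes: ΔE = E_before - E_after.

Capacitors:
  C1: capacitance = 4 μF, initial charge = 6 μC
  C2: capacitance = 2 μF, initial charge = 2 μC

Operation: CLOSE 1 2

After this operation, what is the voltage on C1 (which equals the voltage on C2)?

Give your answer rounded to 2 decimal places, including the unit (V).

Initial: C1(4μF, Q=6μC, V=1.50V), C2(2μF, Q=2μC, V=1.00V)
Op 1: CLOSE 1-2: Q_total=8.00, C_total=6.00, V=1.33; Q1=5.33, Q2=2.67; dissipated=0.167

Answer: 1.33 V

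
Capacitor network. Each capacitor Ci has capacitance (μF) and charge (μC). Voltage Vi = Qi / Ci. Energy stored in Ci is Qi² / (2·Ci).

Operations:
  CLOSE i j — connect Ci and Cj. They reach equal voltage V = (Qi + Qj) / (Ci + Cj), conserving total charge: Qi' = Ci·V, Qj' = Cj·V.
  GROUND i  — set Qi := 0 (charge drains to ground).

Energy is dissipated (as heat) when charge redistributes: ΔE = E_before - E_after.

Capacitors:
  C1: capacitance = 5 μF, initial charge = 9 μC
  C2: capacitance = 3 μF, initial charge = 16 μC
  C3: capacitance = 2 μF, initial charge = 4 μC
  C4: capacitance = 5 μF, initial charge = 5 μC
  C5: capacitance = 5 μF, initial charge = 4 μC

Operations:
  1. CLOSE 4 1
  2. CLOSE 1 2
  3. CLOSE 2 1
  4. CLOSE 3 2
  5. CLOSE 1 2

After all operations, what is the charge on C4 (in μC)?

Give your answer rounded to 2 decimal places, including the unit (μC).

Initial: C1(5μF, Q=9μC, V=1.80V), C2(3μF, Q=16μC, V=5.33V), C3(2μF, Q=4μC, V=2.00V), C4(5μF, Q=5μC, V=1.00V), C5(5μF, Q=4μC, V=0.80V)
Op 1: CLOSE 4-1: Q_total=14.00, C_total=10.00, V=1.40; Q4=7.00, Q1=7.00; dissipated=0.800
Op 2: CLOSE 1-2: Q_total=23.00, C_total=8.00, V=2.88; Q1=14.38, Q2=8.62; dissipated=14.504
Op 3: CLOSE 2-1: Q_total=23.00, C_total=8.00, V=2.88; Q2=8.62, Q1=14.38; dissipated=0.000
Op 4: CLOSE 3-2: Q_total=12.62, C_total=5.00, V=2.52; Q3=5.05, Q2=7.58; dissipated=0.459
Op 5: CLOSE 1-2: Q_total=21.95, C_total=8.00, V=2.74; Q1=13.72, Q2=8.23; dissipated=0.115
Final charges: Q1=13.72, Q2=8.23, Q3=5.05, Q4=7.00, Q5=4.00

Answer: 7.00 μC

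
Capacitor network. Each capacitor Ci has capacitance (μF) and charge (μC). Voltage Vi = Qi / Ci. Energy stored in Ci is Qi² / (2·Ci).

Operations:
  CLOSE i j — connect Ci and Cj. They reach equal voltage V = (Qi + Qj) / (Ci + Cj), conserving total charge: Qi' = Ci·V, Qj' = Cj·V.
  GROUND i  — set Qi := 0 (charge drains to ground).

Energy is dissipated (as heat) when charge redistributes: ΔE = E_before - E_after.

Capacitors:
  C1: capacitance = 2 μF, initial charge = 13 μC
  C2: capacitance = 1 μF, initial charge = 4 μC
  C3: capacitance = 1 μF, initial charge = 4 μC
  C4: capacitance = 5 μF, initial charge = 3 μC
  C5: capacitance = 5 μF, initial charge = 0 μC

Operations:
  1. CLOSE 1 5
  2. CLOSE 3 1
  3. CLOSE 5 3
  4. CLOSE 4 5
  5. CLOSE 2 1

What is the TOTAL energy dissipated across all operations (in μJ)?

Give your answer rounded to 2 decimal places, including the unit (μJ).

Initial: C1(2μF, Q=13μC, V=6.50V), C2(1μF, Q=4μC, V=4.00V), C3(1μF, Q=4μC, V=4.00V), C4(5μF, Q=3μC, V=0.60V), C5(5μF, Q=0μC, V=0.00V)
Op 1: CLOSE 1-5: Q_total=13.00, C_total=7.00, V=1.86; Q1=3.71, Q5=9.29; dissipated=30.179
Op 2: CLOSE 3-1: Q_total=7.71, C_total=3.00, V=2.57; Q3=2.57, Q1=5.14; dissipated=1.531
Op 3: CLOSE 5-3: Q_total=11.86, C_total=6.00, V=1.98; Q5=9.88, Q3=1.98; dissipated=0.213
Op 4: CLOSE 4-5: Q_total=12.88, C_total=10.00, V=1.29; Q4=6.44, Q5=6.44; dissipated=2.367
Op 5: CLOSE 2-1: Q_total=9.14, C_total=3.00, V=3.05; Q2=3.05, Q1=6.10; dissipated=0.680
Total dissipated: 34.969 μJ

Answer: 34.97 μJ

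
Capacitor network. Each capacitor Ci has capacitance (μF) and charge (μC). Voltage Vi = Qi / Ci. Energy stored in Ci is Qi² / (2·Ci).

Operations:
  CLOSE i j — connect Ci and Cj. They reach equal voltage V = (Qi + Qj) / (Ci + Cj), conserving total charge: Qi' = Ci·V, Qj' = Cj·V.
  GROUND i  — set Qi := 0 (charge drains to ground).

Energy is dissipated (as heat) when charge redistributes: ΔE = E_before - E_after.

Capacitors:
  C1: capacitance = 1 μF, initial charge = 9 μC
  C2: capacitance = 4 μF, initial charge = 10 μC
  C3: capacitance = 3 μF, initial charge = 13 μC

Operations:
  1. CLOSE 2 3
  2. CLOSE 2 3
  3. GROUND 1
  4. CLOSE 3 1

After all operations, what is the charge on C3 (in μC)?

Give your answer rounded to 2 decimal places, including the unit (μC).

Initial: C1(1μF, Q=9μC, V=9.00V), C2(4μF, Q=10μC, V=2.50V), C3(3μF, Q=13μC, V=4.33V)
Op 1: CLOSE 2-3: Q_total=23.00, C_total=7.00, V=3.29; Q2=13.14, Q3=9.86; dissipated=2.881
Op 2: CLOSE 2-3: Q_total=23.00, C_total=7.00, V=3.29; Q2=13.14, Q3=9.86; dissipated=0.000
Op 3: GROUND 1: Q1=0; energy lost=40.500
Op 4: CLOSE 3-1: Q_total=9.86, C_total=4.00, V=2.46; Q3=7.39, Q1=2.46; dissipated=4.048
Final charges: Q1=2.46, Q2=13.14, Q3=7.39

Answer: 7.39 μC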